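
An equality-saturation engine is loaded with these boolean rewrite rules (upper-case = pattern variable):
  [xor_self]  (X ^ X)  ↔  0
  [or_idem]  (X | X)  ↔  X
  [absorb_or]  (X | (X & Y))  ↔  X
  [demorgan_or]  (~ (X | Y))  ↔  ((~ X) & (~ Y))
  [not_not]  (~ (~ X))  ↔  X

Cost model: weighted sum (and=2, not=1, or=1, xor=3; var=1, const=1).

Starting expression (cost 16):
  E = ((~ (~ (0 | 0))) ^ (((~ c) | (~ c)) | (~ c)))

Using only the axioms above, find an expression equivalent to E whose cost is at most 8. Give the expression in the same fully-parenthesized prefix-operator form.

step 1: or_idem (→) rewrites ((~ c) | (~ c)) into (~ c), now ((~ (~ (0 | 0))) ^ ((~ c) | (~ c)))
step 2: not_not (→) rewrites (~ (~ (0 | 0))) into (0 | 0), now ((0 | 0) ^ ((~ c) | (~ c)))
step 3: or_idem (→) rewrites ((~ c) | (~ c)) into (~ c), reaching cost 8 (bound 8)

((0 | 0) ^ (~ c))   [cost 8]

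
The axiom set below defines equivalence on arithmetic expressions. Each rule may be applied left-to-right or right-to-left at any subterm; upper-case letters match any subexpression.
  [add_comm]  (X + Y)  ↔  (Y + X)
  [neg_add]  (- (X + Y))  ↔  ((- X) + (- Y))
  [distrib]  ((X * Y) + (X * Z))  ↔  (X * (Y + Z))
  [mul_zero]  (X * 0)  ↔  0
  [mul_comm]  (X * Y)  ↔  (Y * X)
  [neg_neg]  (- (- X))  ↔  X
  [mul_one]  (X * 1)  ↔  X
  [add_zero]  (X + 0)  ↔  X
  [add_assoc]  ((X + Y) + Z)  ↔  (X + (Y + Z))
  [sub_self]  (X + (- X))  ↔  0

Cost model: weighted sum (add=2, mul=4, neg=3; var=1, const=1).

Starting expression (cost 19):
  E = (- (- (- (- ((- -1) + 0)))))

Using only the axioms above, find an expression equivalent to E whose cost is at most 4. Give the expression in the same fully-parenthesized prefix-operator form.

(1) (- (- (- ((- -1) + 0))))  =[neg_neg →]=  (- ((- -1) + 0))    ⊢ (- (- ((- -1) + 0)))
(2) ((- -1) + 0)  =[add_zero →]=  (- -1)    ⊢ (- (- (- -1)))
(3) (- (- (- -1)))  =[neg_neg →]=  (- -1)    ⊢ cost 4, within 4

(- -1)   [cost 4]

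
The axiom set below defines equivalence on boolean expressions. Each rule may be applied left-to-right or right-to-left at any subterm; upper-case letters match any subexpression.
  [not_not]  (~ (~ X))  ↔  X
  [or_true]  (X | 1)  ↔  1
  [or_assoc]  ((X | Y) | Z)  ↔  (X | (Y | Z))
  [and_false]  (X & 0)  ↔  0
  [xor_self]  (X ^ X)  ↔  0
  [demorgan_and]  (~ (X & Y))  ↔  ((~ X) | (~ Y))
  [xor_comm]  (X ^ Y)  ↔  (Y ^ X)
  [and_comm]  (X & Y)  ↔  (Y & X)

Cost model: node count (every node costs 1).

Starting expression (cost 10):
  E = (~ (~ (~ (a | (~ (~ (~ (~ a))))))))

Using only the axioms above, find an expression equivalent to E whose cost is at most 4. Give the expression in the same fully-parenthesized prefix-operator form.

(~ (a | a))   [cost 4]

step 1: not_not (→) rewrites (~ (~ (~ a))) into (~ a), now (~ (~ (~ (a | (~ (~ a))))))
step 2: not_not (→) rewrites (~ (~ (a | (~ (~ a))))) into (a | (~ (~ a))), now (~ (a | (~ (~ a))))
step 3: not_not (→) rewrites (~ (~ a)) into a, reaching cost 4 (bound 4)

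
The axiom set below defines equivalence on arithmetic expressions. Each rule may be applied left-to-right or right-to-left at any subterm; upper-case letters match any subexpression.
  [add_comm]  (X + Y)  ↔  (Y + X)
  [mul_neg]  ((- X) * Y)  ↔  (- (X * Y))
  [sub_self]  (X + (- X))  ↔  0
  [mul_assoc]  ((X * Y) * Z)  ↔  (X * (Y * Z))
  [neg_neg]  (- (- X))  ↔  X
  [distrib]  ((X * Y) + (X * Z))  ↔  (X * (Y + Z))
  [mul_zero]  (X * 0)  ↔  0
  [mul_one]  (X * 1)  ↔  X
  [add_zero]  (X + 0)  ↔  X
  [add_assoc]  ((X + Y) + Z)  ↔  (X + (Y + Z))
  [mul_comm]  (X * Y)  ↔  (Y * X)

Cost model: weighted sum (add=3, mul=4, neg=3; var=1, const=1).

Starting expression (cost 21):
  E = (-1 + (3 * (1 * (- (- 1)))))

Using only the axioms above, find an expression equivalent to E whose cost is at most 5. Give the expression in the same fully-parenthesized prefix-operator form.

1. [neg_neg →] (- (- 1))  →  1;  E = (-1 + (3 * (1 * 1)))
2. [mul_one →] (1 * 1)  →  1;  E = (-1 + (3 * 1))
3. [mul_one →] (3 * 1)  →  3;  cost 5 ≤ 5, done

(-1 + 3)   [cost 5]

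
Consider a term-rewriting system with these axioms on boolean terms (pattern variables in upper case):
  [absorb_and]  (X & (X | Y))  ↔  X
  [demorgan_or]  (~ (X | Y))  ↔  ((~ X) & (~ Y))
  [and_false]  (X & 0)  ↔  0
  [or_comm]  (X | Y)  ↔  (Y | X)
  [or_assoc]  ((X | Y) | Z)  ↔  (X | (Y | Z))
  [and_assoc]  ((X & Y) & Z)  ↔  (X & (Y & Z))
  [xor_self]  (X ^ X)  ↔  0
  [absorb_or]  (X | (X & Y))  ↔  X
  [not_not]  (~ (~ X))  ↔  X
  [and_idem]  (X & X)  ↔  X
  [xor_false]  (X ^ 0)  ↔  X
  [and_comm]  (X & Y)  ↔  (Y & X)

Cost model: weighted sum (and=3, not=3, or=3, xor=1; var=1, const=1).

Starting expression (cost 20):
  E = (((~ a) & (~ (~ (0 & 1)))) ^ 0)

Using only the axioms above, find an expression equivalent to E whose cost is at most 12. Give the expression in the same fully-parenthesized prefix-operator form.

((0 & 1) & (~ a))   [cost 12]

step 1: xor_false (→) rewrites (((~ a) & (~ (~ (0 & 1)))) ^ 0) into ((~ a) & (~ (~ (0 & 1))))
step 2: and_comm (→) rewrites ((~ a) & (~ (~ (0 & 1)))) into ((~ (~ (0 & 1))) & (~ a))
step 3: not_not (→) rewrites (~ (~ (0 & 1))) into (0 & 1), reaching cost 12 (bound 12)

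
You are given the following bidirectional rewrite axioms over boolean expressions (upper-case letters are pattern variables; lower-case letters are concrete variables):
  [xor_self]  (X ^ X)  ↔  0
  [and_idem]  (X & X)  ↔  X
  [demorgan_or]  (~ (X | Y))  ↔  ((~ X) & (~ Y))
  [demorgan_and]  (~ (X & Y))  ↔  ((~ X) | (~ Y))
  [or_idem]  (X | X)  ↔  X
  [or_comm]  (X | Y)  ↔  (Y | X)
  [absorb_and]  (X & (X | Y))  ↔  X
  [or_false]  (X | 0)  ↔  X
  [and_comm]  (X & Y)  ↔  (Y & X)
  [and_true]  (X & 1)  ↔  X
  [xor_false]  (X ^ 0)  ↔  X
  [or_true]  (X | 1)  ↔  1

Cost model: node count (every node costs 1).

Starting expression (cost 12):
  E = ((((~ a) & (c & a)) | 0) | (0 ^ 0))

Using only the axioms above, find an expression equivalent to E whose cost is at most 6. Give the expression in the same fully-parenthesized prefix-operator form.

(1) (0 ^ 0)  =[xor_false →]=  0    ⊢ ((((~ a) & (c & a)) | 0) | 0)
(2) (((~ a) & (c & a)) | 0)  =[or_false →]=  ((~ a) & (c & a))    ⊢ (((~ a) & (c & a)) | 0)
(3) (((~ a) & (c & a)) | 0)  =[or_false →]=  ((~ a) & (c & a))    ⊢ cost 6, within 6

((~ a) & (c & a))   [cost 6]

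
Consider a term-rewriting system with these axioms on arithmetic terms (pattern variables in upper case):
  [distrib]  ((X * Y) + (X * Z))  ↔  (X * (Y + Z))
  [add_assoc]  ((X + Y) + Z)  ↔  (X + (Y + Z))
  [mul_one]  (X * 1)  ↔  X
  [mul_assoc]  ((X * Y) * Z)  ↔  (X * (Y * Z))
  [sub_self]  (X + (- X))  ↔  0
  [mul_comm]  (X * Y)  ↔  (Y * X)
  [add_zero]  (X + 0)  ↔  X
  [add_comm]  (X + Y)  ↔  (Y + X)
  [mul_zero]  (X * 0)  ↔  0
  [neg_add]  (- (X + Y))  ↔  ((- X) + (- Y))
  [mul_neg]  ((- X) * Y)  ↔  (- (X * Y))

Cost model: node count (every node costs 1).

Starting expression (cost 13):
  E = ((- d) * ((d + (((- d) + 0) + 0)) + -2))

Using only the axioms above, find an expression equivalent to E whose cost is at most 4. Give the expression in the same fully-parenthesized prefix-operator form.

step 1: add_zero (→) rewrites (((- d) + 0) + 0) into ((- d) + 0), now ((- d) * ((d + ((- d) + 0)) + -2))
step 2: add_comm (→) rewrites ((d + ((- d) + 0)) + -2) into (-2 + (d + ((- d) + 0))), now ((- d) * (-2 + (d + ((- d) + 0))))
step 3: add_zero (→) rewrites ((- d) + 0) into (- d), now ((- d) * (-2 + (d + (- d))))
step 4: sub_self (→) rewrites (d + (- d)) into 0, now ((- d) * (-2 + 0))
step 5: add_zero (→) rewrites (-2 + 0) into -2, reaching cost 4 (bound 4)

((- d) * -2)   [cost 4]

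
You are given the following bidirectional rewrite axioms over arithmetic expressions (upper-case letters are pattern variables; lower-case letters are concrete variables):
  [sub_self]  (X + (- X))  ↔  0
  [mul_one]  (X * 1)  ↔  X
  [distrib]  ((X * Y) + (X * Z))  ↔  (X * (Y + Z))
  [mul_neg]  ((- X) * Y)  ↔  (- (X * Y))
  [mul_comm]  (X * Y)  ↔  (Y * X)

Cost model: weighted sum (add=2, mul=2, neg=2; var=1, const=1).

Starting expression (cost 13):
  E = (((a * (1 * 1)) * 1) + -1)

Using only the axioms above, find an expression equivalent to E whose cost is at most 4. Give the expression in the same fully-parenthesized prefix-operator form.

step 1: mul_one (→) rewrites (1 * 1) into 1, now (((a * 1) * 1) + -1)
step 2: mul_one (→) rewrites ((a * 1) * 1) into (a * 1), now ((a * 1) + -1)
step 3: mul_one (→) rewrites (a * 1) into a, reaching cost 4 (bound 4)

(a + -1)   [cost 4]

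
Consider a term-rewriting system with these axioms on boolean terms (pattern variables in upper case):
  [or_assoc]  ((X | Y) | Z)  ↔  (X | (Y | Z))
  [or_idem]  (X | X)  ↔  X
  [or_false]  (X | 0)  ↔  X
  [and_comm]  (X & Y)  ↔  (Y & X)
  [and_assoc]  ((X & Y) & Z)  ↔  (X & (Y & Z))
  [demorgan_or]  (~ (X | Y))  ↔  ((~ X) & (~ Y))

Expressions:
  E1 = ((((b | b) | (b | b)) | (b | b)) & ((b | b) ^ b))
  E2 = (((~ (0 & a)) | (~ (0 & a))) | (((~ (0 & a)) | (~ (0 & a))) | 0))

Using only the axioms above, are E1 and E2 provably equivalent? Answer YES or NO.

NO

The axioms are sound identities: if E1 ↔* E2 then E1 and E2 evaluate identically under any assignment.
Under a=0, b=0: E1 evaluates to 0, E2 to 1. Distinct ⇒ no rewrite sequence connects them.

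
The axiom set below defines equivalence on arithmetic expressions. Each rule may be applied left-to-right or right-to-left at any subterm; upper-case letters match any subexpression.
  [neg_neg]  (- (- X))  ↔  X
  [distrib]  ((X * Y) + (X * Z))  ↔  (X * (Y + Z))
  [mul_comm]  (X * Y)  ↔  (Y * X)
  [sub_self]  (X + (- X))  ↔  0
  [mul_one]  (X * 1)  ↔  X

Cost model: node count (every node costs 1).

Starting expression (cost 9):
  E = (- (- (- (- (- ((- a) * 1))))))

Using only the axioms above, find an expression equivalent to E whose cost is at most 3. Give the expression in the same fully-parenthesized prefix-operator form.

step 1: neg_neg (→) rewrites (- (- (- ((- a) * 1)))) into (- ((- a) * 1)), now (- (- (- ((- a) * 1))))
step 2: neg_neg (→) rewrites (- (- ((- a) * 1))) into ((- a) * 1), now (- ((- a) * 1))
step 3: mul_one (→) rewrites ((- a) * 1) into (- a), reaching cost 3 (bound 3)

(- (- a))   [cost 3]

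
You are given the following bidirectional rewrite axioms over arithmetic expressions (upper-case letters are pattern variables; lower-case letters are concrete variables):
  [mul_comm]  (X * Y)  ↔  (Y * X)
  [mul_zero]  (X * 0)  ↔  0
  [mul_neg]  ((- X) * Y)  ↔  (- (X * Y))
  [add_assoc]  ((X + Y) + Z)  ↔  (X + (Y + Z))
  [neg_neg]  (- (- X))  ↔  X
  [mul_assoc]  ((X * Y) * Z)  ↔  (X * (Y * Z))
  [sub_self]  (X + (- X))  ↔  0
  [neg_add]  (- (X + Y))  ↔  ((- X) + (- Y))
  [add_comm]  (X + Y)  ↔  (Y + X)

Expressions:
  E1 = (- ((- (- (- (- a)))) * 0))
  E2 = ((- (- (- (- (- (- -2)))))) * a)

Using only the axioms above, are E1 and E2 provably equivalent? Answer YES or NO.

NO

All listed rules preserve value, hence provable equivalence implies equal values everywhere; look for a separating assignment.
a=1 gives E1 ↦ 0, E2 ↦ -2; values differ ⇒ not provably equivalent.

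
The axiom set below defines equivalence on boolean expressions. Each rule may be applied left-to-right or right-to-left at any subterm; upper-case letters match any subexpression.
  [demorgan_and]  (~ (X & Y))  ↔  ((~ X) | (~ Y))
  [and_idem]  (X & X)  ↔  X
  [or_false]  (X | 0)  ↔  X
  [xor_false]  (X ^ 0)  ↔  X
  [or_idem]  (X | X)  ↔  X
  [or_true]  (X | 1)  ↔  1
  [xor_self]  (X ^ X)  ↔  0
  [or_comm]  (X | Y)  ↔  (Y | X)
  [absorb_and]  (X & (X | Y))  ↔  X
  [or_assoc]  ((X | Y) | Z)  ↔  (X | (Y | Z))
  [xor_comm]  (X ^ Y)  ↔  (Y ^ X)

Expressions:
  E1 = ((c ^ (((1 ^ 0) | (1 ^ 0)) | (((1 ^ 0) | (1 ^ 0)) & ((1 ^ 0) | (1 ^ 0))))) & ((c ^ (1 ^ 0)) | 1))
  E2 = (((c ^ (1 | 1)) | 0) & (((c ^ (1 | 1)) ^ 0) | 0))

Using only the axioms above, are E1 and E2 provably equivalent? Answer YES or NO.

YES

step 1: and_idem (→) rewrites (((1 ^ 0) | (1 ^ 0)) & ((1 ^ 0) | (1 ^ 0))) into ((1 ^ 0) | (1 ^ 0)), now ((c ^ (((1 ^ 0) | (1 ^ 0)) | ((1 ^ 0) | (1 ^ 0)))) & ((c ^ (1 ^ 0)) | 1))
step 2: or_idem (→) rewrites (((1 ^ 0) | (1 ^ 0)) | ((1 ^ 0) | (1 ^ 0))) into ((1 ^ 0) | (1 ^ 0)), now ((c ^ ((1 ^ 0) | (1 ^ 0))) & ((c ^ (1 ^ 0)) | 1))
step 3: or_idem (→) rewrites ((1 ^ 0) | (1 ^ 0)) into (1 ^ 0), now ((c ^ (1 ^ 0)) & ((c ^ (1 ^ 0)) | 1))
step 4: absorb_and (→) rewrites ((c ^ (1 ^ 0)) & ((c ^ (1 ^ 0)) | 1)) into (c ^ (1 ^ 0))
step 5: xor_false (→) rewrites (1 ^ 0) into 1, now (c ^ 1)
step 6: or_false (←) rewrites (c ^ 1) into ((c ^ 1) | 0)
step 7: or_idem (←) rewrites 1 into (1 | 1), now ((c ^ (1 | 1)) | 0)
step 8: and_idem (←) rewrites ((c ^ (1 | 1)) | 0) into (((c ^ (1 | 1)) | 0) & ((c ^ (1 | 1)) | 0))
step 9: xor_false (←) rewrites (c ^ (1 | 1)) into ((c ^ (1 | 1)) ^ 0), which is E2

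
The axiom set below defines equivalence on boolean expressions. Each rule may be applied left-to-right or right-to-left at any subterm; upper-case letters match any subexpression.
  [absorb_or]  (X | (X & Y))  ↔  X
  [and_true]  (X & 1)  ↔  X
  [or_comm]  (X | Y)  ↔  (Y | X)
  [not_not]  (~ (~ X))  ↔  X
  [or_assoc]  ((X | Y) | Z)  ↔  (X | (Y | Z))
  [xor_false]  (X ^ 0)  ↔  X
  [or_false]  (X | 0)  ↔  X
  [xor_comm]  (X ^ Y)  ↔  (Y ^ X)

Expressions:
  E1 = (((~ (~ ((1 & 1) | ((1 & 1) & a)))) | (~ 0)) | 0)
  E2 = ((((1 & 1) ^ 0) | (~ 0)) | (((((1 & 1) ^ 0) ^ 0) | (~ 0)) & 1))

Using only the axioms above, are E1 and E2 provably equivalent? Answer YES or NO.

YES

(1) (~ (~ ((1 & 1) | ((1 & 1) & a))))  =[not_not →]=  ((1 & 1) | ((1 & 1) & a))    ⊢ ((((1 & 1) | ((1 & 1) & a)) | (~ 0)) | 0)
(2) ((1 & 1) | ((1 & 1) & a))  =[absorb_or →]=  (1 & 1)    ⊢ (((1 & 1) | (~ 0)) | 0)
(3) (((1 & 1) | (~ 0)) | 0)  =[or_false →]=  ((1 & 1) | (~ 0))
(4) (1 & 1)  =[xor_false ←]=  ((1 & 1) ^ 0)    ⊢ (((1 & 1) ^ 0) | (~ 0))
(5) (((1 & 1) ^ 0) | (~ 0))  =[absorb_or ←]=  ((((1 & 1) ^ 0) | (~ 0)) | ((((1 & 1) ^ 0) | (~ 0)) & 1))
(6) ((1 & 1) ^ 0)  =[xor_false ←]=  (((1 & 1) ^ 0) ^ 0)    ⊢ E2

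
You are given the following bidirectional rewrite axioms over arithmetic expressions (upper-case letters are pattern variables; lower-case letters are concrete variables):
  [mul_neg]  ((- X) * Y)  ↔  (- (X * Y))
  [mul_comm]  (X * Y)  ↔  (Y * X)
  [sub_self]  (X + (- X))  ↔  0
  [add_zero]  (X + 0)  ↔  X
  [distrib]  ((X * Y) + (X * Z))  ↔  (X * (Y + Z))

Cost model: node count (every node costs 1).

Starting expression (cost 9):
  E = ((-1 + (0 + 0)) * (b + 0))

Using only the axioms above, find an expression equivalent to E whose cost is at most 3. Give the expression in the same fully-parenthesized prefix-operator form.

(1) (0 + 0)  =[add_zero →]=  0    ⊢ ((-1 + 0) * (b + 0))
(2) (-1 + 0)  =[add_zero →]=  -1    ⊢ (-1 * (b + 0))
(3) (b + 0)  =[add_zero →]=  b    ⊢ cost 3, within 3

(-1 * b)   [cost 3]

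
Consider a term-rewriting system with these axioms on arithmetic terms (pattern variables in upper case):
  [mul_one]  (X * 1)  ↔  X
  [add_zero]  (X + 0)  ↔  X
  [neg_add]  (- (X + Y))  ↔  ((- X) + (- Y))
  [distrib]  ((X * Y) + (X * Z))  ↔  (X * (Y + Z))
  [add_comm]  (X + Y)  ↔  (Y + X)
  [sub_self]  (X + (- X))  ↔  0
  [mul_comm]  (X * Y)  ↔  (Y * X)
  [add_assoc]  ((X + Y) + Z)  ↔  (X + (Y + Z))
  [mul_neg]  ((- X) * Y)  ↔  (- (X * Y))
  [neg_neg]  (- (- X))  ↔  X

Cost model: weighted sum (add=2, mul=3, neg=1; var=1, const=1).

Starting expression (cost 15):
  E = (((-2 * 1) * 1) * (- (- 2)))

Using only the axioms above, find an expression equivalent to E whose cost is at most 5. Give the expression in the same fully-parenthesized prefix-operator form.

(-2 * 2)   [cost 5]

1. [mul_one →] ((-2 * 1) * 1)  →  (-2 * 1);  E = ((-2 * 1) * (- (- 2)))
2. [mul_one →] (-2 * 1)  →  -2;  E = (-2 * (- (- 2)))
3. [neg_neg →] (- (- 2))  →  2;  cost 5 ≤ 5, done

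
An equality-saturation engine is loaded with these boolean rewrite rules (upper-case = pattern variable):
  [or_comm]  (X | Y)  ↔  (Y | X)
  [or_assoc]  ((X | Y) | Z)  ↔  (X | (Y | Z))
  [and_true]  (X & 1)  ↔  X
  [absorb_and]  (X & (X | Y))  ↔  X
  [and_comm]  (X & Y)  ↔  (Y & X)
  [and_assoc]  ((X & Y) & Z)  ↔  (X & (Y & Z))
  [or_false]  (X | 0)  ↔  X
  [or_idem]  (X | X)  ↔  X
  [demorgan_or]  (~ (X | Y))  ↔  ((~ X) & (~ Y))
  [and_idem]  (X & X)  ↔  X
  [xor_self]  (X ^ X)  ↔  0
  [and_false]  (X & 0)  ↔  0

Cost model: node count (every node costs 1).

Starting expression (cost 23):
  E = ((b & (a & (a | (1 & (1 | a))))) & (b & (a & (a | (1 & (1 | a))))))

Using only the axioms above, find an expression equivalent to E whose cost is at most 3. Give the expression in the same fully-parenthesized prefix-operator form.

(b & a)   [cost 3]

step 1: and_idem (→) rewrites ((b & (a & (a | (1 & (1 | a))))) & (b & (a & (a | (1 & (1 | a)))))) into (b & (a & (a | (1 & (1 | a)))))
step 2: absorb_and (→) rewrites (1 & (1 | a)) into 1, now (b & (a & (a | 1)))
step 3: absorb_and (→) rewrites (a & (a | 1)) into a, reaching cost 3 (bound 3)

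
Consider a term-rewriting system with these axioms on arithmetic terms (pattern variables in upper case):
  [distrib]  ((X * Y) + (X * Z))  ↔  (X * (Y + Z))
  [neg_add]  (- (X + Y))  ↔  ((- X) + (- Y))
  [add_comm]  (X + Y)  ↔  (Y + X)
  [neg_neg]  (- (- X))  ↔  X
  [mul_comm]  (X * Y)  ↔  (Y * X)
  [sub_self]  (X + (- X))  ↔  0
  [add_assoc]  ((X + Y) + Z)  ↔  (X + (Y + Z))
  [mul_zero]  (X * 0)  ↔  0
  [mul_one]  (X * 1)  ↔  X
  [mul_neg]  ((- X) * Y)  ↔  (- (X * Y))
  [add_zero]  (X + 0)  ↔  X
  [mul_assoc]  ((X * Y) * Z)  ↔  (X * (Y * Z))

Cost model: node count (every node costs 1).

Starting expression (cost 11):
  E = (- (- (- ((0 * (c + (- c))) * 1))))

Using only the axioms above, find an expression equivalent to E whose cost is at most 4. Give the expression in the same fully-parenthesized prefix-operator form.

step 1: mul_one (→) rewrites ((0 * (c + (- c))) * 1) into (0 * (c + (- c))), now (- (- (- (0 * (c + (- c))))))
step 2: neg_neg (→) rewrites (- (- (- (0 * (c + (- c)))))) into (- (0 * (c + (- c))))
step 3: sub_self (→) rewrites (c + (- c)) into 0, reaching cost 4 (bound 4)

(- (0 * 0))   [cost 4]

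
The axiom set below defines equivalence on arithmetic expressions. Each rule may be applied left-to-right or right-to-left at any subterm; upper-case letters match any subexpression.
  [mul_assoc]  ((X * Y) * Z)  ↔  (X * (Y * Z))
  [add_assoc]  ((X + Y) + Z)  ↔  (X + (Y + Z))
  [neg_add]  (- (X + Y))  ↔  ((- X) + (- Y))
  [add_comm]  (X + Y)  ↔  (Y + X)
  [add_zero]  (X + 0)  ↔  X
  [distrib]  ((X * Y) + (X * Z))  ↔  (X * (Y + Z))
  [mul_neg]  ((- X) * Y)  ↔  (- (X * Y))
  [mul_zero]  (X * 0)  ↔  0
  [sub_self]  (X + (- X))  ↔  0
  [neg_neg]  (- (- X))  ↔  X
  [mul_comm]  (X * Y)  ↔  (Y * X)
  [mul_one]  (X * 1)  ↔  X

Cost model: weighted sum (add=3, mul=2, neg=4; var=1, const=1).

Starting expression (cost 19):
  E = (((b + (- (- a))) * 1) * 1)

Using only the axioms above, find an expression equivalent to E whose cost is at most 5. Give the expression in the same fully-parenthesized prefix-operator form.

step 1: neg_neg (→) rewrites (- (- a)) into a, now (((b + a) * 1) * 1)
step 2: mul_one (→) rewrites ((b + a) * 1) into (b + a), now ((b + a) * 1)
step 3: mul_one (→) rewrites ((b + a) * 1) into (b + a), reaching cost 5 (bound 5)

(b + a)   [cost 5]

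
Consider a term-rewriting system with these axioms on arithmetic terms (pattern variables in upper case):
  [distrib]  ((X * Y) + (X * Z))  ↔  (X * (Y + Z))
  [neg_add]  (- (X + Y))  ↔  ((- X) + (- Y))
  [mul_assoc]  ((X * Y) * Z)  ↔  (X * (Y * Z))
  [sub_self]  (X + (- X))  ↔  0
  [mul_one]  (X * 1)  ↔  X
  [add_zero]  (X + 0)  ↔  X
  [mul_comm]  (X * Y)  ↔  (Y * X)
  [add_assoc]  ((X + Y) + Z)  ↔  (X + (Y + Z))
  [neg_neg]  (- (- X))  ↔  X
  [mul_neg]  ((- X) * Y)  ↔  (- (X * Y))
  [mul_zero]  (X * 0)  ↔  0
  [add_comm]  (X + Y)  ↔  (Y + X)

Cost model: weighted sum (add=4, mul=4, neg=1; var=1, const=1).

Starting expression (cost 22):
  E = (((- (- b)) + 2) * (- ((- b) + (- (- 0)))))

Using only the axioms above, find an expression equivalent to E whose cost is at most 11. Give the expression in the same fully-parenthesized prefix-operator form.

1. [neg_neg →] (- (- 0))  →  0;  E = (((- (- b)) + 2) * (- ((- b) + 0)))
2. [add_zero →] ((- b) + 0)  →  (- b);  E = (((- (- b)) + 2) * (- (- b)))
3. [neg_neg →] (- (- b))  →  b;  E = ((b + 2) * (- (- b)))
4. [neg_neg →] (- (- b))  →  b;  cost 11 ≤ 11, done

((b + 2) * b)   [cost 11]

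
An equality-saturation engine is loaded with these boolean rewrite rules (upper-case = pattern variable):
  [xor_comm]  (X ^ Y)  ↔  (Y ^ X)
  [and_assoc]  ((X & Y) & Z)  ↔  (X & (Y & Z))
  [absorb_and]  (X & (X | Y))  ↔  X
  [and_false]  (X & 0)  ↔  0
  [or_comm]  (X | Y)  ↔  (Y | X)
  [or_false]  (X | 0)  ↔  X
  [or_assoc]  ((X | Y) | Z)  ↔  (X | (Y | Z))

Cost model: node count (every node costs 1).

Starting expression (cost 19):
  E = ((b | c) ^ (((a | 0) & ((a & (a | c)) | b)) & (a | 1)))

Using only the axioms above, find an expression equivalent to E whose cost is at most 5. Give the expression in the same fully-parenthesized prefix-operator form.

(a ^ (c | b))   [cost 5]

1. [absorb_and →] (a & (a | c))  →  a;  E = ((b | c) ^ (((a | 0) & (a | b)) & (a | 1)))
2. [or_false →] (a | 0)  →  a;  E = ((b | c) ^ ((a & (a | b)) & (a | 1)))
3. [or_comm →] (b | c)  →  (c | b);  E = ((c | b) ^ ((a & (a | b)) & (a | 1)))
4. [absorb_and →] (a & (a | b))  →  a;  E = ((c | b) ^ (a & (a | 1)))
5. [xor_comm →] ((c | b) ^ (a & (a | 1)))  →  ((a & (a | 1)) ^ (c | b))
6. [absorb_and →] (a & (a | 1))  →  a;  cost 5 ≤ 5, done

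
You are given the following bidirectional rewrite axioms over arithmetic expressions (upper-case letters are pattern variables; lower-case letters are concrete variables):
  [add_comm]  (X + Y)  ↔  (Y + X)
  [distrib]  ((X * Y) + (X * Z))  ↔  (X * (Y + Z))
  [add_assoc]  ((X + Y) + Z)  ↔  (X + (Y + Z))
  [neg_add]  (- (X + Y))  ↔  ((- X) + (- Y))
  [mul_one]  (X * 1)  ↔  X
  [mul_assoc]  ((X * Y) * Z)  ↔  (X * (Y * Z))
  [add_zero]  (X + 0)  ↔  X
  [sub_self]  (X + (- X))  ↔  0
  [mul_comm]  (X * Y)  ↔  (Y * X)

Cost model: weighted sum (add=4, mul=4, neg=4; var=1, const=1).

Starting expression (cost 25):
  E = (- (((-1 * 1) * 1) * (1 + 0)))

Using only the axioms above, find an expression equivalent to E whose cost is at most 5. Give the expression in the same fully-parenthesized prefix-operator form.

(- -1)   [cost 5]

step 1: mul_one (→) rewrites (-1 * 1) into -1, now (- ((-1 * 1) * (1 + 0)))
step 2: add_zero (→) rewrites (1 + 0) into 1, now (- ((-1 * 1) * 1))
step 3: mul_one (→) rewrites ((-1 * 1) * 1) into (-1 * 1), now (- (-1 * 1))
step 4: mul_one (→) rewrites (-1 * 1) into -1, reaching cost 5 (bound 5)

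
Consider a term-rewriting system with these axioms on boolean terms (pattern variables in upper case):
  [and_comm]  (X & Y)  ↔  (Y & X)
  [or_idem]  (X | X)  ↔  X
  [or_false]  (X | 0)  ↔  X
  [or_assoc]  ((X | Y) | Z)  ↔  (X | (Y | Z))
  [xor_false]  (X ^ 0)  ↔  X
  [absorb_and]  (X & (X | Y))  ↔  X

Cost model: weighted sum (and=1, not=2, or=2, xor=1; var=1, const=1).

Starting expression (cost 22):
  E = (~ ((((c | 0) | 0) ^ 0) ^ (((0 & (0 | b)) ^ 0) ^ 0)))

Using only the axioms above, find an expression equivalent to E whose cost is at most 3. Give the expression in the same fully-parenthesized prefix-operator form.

(~ c)   [cost 3]

1. [absorb_and →] (0 & (0 | b))  →  0;  E = (~ ((((c | 0) | 0) ^ 0) ^ ((0 ^ 0) ^ 0)))
2. [xor_false →] (0 ^ 0)  →  0;  E = (~ ((((c | 0) | 0) ^ 0) ^ (0 ^ 0)))
3. [or_false →] (c | 0)  →  c;  E = (~ (((c | 0) ^ 0) ^ (0 ^ 0)))
4. [xor_false →] (0 ^ 0)  →  0;  E = (~ (((c | 0) ^ 0) ^ 0))
5. [xor_false →] ((c | 0) ^ 0)  →  (c | 0);  E = (~ ((c | 0) ^ 0))
6. [or_false →] (c | 0)  →  c;  E = (~ (c ^ 0))
7. [xor_false →] (c ^ 0)  →  c;  cost 3 ≤ 3, done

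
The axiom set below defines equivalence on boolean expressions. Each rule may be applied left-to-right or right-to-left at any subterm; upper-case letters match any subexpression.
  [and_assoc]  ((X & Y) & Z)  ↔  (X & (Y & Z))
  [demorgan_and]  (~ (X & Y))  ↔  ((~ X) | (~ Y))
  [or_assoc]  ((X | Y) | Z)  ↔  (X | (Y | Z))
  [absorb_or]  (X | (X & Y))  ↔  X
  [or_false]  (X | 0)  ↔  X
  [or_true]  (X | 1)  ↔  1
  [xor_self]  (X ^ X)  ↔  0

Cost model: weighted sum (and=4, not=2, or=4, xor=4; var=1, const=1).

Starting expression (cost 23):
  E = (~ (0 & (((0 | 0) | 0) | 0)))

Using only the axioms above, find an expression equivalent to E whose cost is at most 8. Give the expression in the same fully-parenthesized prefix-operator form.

(1) (((0 | 0) | 0) | 0)  =[or_false →]=  ((0 | 0) | 0)    ⊢ (~ (0 & ((0 | 0) | 0)))
(2) ((0 | 0) | 0)  =[or_false →]=  (0 | 0)    ⊢ (~ (0 & (0 | 0)))
(3) (0 | 0)  =[or_false →]=  0    ⊢ cost 8, within 8

(~ (0 & 0))   [cost 8]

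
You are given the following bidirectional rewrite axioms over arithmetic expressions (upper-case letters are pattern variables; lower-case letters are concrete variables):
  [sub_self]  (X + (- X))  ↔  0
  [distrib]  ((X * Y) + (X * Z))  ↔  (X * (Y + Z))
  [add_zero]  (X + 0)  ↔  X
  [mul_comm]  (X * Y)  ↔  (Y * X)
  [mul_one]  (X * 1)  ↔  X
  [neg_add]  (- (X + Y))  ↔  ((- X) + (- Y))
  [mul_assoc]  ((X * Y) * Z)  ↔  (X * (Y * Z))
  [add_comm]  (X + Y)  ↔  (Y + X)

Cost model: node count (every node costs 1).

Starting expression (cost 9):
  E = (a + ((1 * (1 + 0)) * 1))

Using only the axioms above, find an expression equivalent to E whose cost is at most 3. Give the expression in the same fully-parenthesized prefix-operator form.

step 1: add_zero (→) rewrites (1 + 0) into 1, now (a + ((1 * 1) * 1))
step 2: mul_one (→) rewrites (1 * 1) into 1, now (a + (1 * 1))
step 3: mul_one (→) rewrites (1 * 1) into 1, reaching cost 3 (bound 3)

(a + 1)   [cost 3]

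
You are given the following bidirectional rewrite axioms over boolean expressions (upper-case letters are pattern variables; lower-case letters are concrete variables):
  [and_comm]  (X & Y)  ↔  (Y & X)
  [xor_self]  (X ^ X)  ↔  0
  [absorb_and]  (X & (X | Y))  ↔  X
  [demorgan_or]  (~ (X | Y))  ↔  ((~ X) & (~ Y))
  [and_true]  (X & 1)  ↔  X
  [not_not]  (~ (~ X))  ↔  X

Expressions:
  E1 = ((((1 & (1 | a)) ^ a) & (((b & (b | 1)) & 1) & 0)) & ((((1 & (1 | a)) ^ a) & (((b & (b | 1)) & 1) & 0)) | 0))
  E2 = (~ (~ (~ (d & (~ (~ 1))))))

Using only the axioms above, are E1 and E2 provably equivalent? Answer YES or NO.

Every axiom is a valid identity, so a rewrite proof would force E1 and E2 to agree under every assignment.
At a=0, b=0, d=0: E1 = 0 but E2 = 1; they differ, so no derivation exists.

NO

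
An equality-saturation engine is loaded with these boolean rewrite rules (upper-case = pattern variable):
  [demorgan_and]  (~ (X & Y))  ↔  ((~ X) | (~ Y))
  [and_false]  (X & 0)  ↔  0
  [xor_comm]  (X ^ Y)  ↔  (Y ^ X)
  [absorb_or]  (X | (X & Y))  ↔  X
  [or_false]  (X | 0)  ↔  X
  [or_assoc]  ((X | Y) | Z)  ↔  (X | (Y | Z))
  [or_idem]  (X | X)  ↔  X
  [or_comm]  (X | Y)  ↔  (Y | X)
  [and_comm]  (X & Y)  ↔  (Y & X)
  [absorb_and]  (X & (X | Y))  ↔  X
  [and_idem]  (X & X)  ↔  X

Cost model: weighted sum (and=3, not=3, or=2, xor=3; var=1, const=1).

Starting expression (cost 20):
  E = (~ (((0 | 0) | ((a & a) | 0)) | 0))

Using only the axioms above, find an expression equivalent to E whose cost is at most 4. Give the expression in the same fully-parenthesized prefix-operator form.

(~ a)   [cost 4]

(1) (a & a)  =[and_idem →]=  a    ⊢ (~ (((0 | 0) | (a | 0)) | 0))
(2) ((0 | 0) | (a | 0))  =[or_comm →]=  ((a | 0) | (0 | 0))    ⊢ (~ (((a | 0) | (0 | 0)) | 0))
(3) (0 | 0)  =[or_idem →]=  0    ⊢ (~ (((a | 0) | 0) | 0))
(4) (((a | 0) | 0) | 0)  =[or_false →]=  ((a | 0) | 0)    ⊢ (~ ((a | 0) | 0))
(5) (a | 0)  =[or_false →]=  a    ⊢ (~ (a | 0))
(6) (a | 0)  =[or_false →]=  a    ⊢ cost 4, within 4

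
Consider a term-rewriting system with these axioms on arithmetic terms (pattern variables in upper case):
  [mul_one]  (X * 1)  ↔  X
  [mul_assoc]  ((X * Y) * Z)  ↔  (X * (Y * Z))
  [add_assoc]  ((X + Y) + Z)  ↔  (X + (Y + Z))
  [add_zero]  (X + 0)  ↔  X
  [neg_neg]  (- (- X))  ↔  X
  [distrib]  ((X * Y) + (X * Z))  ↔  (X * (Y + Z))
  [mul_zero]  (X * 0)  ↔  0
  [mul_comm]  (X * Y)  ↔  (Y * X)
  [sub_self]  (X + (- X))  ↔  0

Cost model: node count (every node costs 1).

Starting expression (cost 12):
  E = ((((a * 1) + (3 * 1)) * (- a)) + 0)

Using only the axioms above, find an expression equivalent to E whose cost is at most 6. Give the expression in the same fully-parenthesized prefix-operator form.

(1) ((((a * 1) + (3 * 1)) * (- a)) + 0)  =[add_zero →]=  (((a * 1) + (3 * 1)) * (- a))
(2) (a * 1)  =[mul_one →]=  a    ⊢ ((a + (3 * 1)) * (- a))
(3) (3 * 1)  =[mul_one →]=  3    ⊢ cost 6, within 6

((a + 3) * (- a))   [cost 6]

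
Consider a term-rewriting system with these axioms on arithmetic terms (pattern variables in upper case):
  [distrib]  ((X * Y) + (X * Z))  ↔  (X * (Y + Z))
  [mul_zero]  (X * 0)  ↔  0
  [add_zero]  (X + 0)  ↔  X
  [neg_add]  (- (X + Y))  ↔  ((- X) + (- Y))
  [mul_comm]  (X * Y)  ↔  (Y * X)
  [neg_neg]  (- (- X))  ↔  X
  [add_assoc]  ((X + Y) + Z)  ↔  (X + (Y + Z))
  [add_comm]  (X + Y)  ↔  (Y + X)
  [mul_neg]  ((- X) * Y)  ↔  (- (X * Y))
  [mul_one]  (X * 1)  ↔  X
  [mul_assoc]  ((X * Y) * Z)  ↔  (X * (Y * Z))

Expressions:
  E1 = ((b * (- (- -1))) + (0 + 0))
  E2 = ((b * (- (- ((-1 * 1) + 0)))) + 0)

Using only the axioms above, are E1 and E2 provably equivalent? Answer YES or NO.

(1) (0 + 0)  =[add_zero →]=  0    ⊢ ((b * (- (- -1))) + 0)
(2) ((b * (- (- -1))) + 0)  =[add_zero →]=  (b * (- (- -1)))
(3) (- (- -1))  =[neg_neg →]=  -1    ⊢ (b * -1)
(4) -1  =[add_zero ←]=  (-1 + 0)    ⊢ (b * (-1 + 0))
(5) -1  =[mul_one ←]=  (-1 * 1)    ⊢ (b * ((-1 * 1) + 0))
(6) (b * ((-1 * 1) + 0))  =[add_zero ←]=  ((b * ((-1 * 1) + 0)) + 0)
(7) ((-1 * 1) + 0)  =[neg_neg ←]=  (- (- ((-1 * 1) + 0)))    ⊢ E2

YES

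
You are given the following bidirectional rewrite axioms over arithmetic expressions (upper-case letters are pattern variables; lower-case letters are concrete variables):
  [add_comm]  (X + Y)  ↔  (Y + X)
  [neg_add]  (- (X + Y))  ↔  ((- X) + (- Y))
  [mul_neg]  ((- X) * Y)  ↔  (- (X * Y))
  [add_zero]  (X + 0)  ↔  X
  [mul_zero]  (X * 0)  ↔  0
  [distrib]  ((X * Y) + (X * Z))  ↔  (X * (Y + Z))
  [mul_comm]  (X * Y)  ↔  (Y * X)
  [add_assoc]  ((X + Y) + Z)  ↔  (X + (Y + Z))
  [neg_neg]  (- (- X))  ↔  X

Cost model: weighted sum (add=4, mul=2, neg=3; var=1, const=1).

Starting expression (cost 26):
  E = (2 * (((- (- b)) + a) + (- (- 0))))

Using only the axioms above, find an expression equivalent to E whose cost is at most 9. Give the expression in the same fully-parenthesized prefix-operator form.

(2 * (b + a))   [cost 9]

step 1: neg_neg (→) rewrites (- (- 0)) into 0, now (2 * (((- (- b)) + a) + 0))
step 2: neg_neg (→) rewrites (- (- b)) into b, now (2 * ((b + a) + 0))
step 3: add_zero (→) rewrites ((b + a) + 0) into (b + a), reaching cost 9 (bound 9)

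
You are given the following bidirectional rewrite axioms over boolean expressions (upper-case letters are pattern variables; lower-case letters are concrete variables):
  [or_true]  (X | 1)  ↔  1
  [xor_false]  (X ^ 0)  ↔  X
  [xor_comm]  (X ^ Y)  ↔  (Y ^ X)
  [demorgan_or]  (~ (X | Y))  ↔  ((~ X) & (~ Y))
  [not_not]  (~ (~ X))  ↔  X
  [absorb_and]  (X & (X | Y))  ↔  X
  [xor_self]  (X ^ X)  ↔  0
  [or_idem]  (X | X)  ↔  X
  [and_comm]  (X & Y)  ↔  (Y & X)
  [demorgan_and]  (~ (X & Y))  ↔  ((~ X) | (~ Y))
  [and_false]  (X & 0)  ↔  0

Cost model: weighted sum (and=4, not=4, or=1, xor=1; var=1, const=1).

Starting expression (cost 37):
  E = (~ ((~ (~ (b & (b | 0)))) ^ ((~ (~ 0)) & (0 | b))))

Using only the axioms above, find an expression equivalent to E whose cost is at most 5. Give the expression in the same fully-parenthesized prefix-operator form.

(~ b)   [cost 5]

step 1: absorb_and (→) rewrites (b & (b | 0)) into b, now (~ ((~ (~ b)) ^ ((~ (~ 0)) & (0 | b))))
step 2: not_not (→) rewrites (~ (~ 0)) into 0, now (~ ((~ (~ b)) ^ (0 & (0 | b))))
step 3: absorb_and (→) rewrites (0 & (0 | b)) into 0, now (~ ((~ (~ b)) ^ 0))
step 4: not_not (→) rewrites (~ (~ b)) into b, now (~ (b ^ 0))
step 5: xor_false (→) rewrites (b ^ 0) into b, reaching cost 5 (bound 5)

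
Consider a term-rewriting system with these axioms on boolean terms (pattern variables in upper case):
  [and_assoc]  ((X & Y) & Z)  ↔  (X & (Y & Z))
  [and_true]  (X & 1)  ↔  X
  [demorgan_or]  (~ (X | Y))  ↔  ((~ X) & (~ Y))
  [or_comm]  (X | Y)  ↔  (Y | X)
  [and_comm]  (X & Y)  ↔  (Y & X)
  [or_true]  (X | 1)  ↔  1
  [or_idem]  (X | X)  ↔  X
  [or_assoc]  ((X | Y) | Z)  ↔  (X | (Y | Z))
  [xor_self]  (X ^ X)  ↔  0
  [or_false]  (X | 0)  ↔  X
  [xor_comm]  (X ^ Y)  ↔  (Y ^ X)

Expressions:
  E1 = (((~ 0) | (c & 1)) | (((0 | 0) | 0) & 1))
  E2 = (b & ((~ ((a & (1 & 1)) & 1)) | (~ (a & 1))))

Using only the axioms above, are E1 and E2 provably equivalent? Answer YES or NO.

The axioms are sound identities: if E1 ↔* E2 then E1 and E2 evaluate identically under any assignment.
Under a=0, b=0, c=0: E1 evaluates to 1, E2 to 0. Distinct ⇒ no rewrite sequence connects them.

NO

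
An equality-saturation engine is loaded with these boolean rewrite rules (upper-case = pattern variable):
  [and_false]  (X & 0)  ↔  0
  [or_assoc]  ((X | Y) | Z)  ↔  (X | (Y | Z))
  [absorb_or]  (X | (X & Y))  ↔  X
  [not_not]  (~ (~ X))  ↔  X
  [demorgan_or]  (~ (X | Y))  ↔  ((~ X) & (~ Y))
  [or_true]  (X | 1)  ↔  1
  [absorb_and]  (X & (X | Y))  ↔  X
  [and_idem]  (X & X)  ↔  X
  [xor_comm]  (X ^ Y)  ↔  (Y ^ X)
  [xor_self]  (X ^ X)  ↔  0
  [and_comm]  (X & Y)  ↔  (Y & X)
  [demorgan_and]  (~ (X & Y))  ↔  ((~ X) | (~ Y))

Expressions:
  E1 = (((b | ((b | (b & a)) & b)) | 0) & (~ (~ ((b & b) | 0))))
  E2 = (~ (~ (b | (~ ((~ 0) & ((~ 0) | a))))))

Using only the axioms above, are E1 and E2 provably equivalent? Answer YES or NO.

1. [absorb_or →] (b | (b & a))  →  b;  E1 = (((b | (b & b)) | 0) & (~ (~ ((b & b) | 0))))
2. [not_not →] (~ (~ ((b & b) | 0)))  →  ((b & b) | 0);  E1 = (((b | (b & b)) | 0) & ((b & b) | 0))
3. [and_idem →] (b & b)  →  b;  E1 = (((b | (b & b)) | 0) & (b | 0))
4. [absorb_or →] (b | (b & b))  →  b;  E1 = ((b | 0) & (b | 0))
5. [and_idem →] ((b | 0) & (b | 0))  →  (b | 0)
6. [not_not ←] (b | 0)  →  (~ (~ (b | 0)))
7. [not_not ←] 0  →  (~ (~ 0));  E1 = (~ (~ (b | (~ (~ 0)))))
8. [absorb_and ←] (~ 0)  →  ((~ 0) & ((~ 0) | a));  this is E2

YES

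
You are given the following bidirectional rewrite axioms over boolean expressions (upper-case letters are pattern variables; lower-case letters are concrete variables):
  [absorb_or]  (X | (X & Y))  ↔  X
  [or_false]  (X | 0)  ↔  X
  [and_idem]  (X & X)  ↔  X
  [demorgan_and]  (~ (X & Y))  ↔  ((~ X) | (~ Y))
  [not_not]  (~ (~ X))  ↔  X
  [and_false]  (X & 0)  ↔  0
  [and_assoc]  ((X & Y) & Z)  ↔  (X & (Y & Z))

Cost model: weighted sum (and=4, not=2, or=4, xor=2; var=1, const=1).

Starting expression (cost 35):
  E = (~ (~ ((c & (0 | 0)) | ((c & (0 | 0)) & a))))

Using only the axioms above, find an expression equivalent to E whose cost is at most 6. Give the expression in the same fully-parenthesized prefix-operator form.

(c & 0)   [cost 6]

1. [not_not →] (~ (~ ((c & (0 | 0)) | ((c & (0 | 0)) & a))))  →  ((c & (0 | 0)) | ((c & (0 | 0)) & a))
2. [absorb_or →] ((c & (0 | 0)) | ((c & (0 | 0)) & a))  →  (c & (0 | 0))
3. [or_false →] (0 | 0)  →  0;  cost 6 ≤ 6, done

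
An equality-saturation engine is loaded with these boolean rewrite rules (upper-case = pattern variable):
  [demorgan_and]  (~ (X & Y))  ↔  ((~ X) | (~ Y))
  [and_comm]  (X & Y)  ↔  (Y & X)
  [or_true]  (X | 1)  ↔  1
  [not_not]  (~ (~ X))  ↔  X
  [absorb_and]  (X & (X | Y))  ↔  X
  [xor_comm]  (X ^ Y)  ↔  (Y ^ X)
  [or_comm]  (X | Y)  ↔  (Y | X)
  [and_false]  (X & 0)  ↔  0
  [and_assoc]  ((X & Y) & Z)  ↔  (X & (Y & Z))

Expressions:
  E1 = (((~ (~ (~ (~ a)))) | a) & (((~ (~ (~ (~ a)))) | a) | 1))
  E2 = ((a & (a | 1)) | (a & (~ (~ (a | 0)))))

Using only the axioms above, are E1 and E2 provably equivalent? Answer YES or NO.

YES

(1) (((~ (~ (~ (~ a)))) | a) & (((~ (~ (~ (~ a)))) | a) | 1))  =[absorb_and →]=  ((~ (~ (~ (~ a)))) | a)
(2) (~ (~ (~ (~ a))))  =[not_not →]=  (~ (~ a))    ⊢ ((~ (~ a)) | a)
(3) (~ (~ a))  =[not_not →]=  a    ⊢ (a | a)
(4) a  =[absorb_and ←]=  (a & (a | 1))    ⊢ ((a & (a | 1)) | a)
(5) (a | 1)  =[or_comm →]=  (1 | a)    ⊢ ((a & (1 | a)) | a)
(6) a  =[absorb_and ←]=  (a & (a | 0))    ⊢ ((a & (1 | a)) | (a & (a | 0)))
(7) (1 | a)  =[or_comm →]=  (a | 1)    ⊢ ((a & (a | 1)) | (a & (a | 0)))
(8) (a | 0)  =[not_not ←]=  (~ (~ (a | 0)))    ⊢ E2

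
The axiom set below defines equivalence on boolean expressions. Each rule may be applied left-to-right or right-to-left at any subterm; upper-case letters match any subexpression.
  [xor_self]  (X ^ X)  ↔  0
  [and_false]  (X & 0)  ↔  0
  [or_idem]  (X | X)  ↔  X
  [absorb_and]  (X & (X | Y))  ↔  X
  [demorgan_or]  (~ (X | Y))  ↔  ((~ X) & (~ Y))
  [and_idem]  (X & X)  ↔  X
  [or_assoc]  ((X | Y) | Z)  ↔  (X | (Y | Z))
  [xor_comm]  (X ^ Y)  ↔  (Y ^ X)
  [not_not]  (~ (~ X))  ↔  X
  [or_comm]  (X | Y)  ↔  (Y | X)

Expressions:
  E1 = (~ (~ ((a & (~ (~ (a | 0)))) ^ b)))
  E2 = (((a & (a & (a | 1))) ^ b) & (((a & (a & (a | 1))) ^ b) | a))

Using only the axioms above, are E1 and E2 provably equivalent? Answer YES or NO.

(1) (~ (~ (a | 0)))  =[not_not →]=  (a | 0)    ⊢ (~ (~ ((a & (a | 0)) ^ b)))
(2) (~ (~ ((a & (a | 0)) ^ b)))  =[not_not →]=  ((a & (a | 0)) ^ b)
(3) (a & (a | 0))  =[absorb_and →]=  a    ⊢ (a ^ b)
(4) a  =[and_idem ←]=  (a & a)    ⊢ ((a & a) ^ b)
(5) a  =[absorb_and ←]=  (a & (a | 1))    ⊢ ((a & (a & (a | 1))) ^ b)
(6) ((a & (a & (a | 1))) ^ b)  =[absorb_and ←]=  (((a & (a & (a | 1))) ^ b) & (((a & (a & (a | 1))) ^ b) | a))    ⊢ E2

YES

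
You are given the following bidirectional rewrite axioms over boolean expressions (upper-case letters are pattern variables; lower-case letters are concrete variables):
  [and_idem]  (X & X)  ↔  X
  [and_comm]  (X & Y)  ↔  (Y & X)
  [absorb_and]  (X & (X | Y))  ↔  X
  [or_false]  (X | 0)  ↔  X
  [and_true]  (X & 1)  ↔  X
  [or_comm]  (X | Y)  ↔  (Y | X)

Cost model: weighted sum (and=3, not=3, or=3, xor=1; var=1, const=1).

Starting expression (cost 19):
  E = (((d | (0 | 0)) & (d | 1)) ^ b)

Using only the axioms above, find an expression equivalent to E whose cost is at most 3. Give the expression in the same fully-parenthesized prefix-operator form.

(d ^ b)   [cost 3]

step 1: or_false (→) rewrites (0 | 0) into 0, now (((d | 0) & (d | 1)) ^ b)
step 2: or_false (→) rewrites (d | 0) into d, now ((d & (d | 1)) ^ b)
step 3: absorb_and (→) rewrites (d & (d | 1)) into d, reaching cost 3 (bound 3)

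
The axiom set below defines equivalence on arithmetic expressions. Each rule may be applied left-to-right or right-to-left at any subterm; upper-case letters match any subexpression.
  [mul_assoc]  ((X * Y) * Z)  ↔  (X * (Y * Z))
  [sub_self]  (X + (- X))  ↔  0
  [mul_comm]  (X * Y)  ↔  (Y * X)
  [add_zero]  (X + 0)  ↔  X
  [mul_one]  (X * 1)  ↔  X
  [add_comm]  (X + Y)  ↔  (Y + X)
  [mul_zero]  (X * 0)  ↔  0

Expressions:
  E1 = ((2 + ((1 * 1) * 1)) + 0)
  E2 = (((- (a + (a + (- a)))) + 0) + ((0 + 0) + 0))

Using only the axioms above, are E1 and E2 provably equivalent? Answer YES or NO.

NO

All listed rules preserve value, hence provable equivalence implies equal values everywhere; look for a separating assignment.
a=0 gives E1 ↦ 3, E2 ↦ 0; values differ ⇒ not provably equivalent.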